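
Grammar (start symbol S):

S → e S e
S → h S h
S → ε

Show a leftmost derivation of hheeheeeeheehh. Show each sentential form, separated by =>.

S=>hSh=>hhShh=>hheSehh=>hheeSeehh=>hheehSheehh=>hheeheSeheehh=>hheeheeSeeheehh=>hheeheeeeheehh

S => hSh   [S → h S h]
hSh => hhShh   [S → h S h]
hhShh => hheSehh   [S → e S e]
hheSehh => hheeSeehh   [S → e S e]
hheeSeehh => hheehSheehh   [S → h S h]
hheehSheehh => hheeheSeheehh   [S → e S e]
hheeheSeheehh => hheeheeSeeheehh   [S → e S e]
hheeheeSeeheehh => hheeheeeeheehh   [S → ε]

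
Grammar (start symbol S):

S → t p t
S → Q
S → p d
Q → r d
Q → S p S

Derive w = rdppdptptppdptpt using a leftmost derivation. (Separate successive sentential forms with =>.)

S => Q   [S → Q]
Q => SpS   [Q → S p S]
SpS => QpS   [S → Q]
QpS => SpSpS   [Q → S p S]
SpSpS => QpSpS   [S → Q]
QpSpS => rdpSpS   [Q → r d]
rdpSpS => rdpQpS   [S → Q]
rdpQpS => rdpSpSpS   [Q → S p S]
rdpSpSpS => rdppdpSpS   [S → p d]
rdppdpSpS => rdppdpQpS   [S → Q]
rdppdpQpS => rdppdpSpSpS   [Q → S p S]
rdppdpSpSpS => rdppdptptpSpS   [S → t p t]
rdppdptptpSpS => rdppdptptppdpS   [S → p d]
rdppdptptppdpS => rdppdptptppdptpt   [S → t p t]

S => Q => SpS => QpS => SpSpS => QpSpS => rdpSpS => rdpQpS => rdpSpSpS => rdppdpSpS => rdppdpQpS => rdppdpSpSpS => rdppdptptpSpS => rdppdptptppdpS => rdppdptptppdptpt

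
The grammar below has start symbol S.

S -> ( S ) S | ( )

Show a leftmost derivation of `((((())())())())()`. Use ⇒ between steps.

S⇒(S)S⇒((S)S)S⇒(((S)S)S)S⇒((((S)S)S)S)S⇒((((())S)S)S)S⇒((((())())S)S)S⇒((((())())())S)S⇒((((())())())())S⇒((((())())())())()

S ⇒ (S)S   [S -> ( S ) S]
(S)S ⇒ ((S)S)S   [S -> ( S ) S]
((S)S)S ⇒ (((S)S)S)S   [S -> ( S ) S]
(((S)S)S)S ⇒ ((((S)S)S)S)S   [S -> ( S ) S]
((((S)S)S)S)S ⇒ ((((())S)S)S)S   [S -> ( )]
((((())S)S)S)S ⇒ ((((())())S)S)S   [S -> ( )]
((((())())S)S)S ⇒ ((((())())())S)S   [S -> ( )]
((((())())())S)S ⇒ ((((())())())())S   [S -> ( )]
((((())())())())S ⇒ ((((())())())())()   [S -> ( )]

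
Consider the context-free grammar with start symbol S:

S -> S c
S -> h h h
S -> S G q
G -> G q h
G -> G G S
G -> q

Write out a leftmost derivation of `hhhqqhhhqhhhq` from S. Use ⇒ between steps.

S ⇒ SGq   [S -> S G q]
SGq ⇒ hhhGq   [S -> h h h]
hhhGq ⇒ hhhGGSq   [G -> G G S]
hhhGGSq ⇒ hhhGGSGSq   [G -> G G S]
hhhGGSGSq ⇒ hhhqGSGSq   [G -> q]
hhhqGSGSq ⇒ hhhqqSGSq   [G -> q]
hhhqqSGSq ⇒ hhhqqhhhGSq   [S -> h h h]
hhhqqhhhGSq ⇒ hhhqqhhhqSq   [G -> q]
hhhqqhhhqSq ⇒ hhhqqhhhqhhhq   [S -> h h h]

S ⇒ SGq ⇒ hhhGq ⇒ hhhGGSq ⇒ hhhGGSGSq ⇒ hhhqGSGSq ⇒ hhhqqSGSq ⇒ hhhqqhhhGSq ⇒ hhhqqhhhqSq ⇒ hhhqqhhhqhhhq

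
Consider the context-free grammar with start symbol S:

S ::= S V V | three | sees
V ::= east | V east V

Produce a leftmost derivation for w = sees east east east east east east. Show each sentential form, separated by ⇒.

S ⇒ S V V ⇒ S V V V V ⇒ S V V V V V V ⇒ sees V V V V V V ⇒ sees east V V V V V ⇒ sees east east V V V V ⇒ sees east east east V V V ⇒ sees east east east east V V ⇒ sees east east east east east V ⇒ sees east east east east east east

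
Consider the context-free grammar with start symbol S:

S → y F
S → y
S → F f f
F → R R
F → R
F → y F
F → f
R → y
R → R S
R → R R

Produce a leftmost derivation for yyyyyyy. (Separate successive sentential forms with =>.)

S => yF   [S → y F]
yF => yyF   [F → y F]
yyF => yyyF   [F → y F]
yyyF => yyyyF   [F → y F]
yyyyF => yyyyR   [F → R]
yyyyR => yyyyRS   [R → R S]
yyyyRS => yyyyRSS   [R → R S]
yyyyRSS => yyyyySS   [R → y]
yyyyySS => yyyyyyS   [S → y]
yyyyyyS => yyyyyyy   [S → y]

S => yF => yyF => yyyF => yyyyF => yyyyR => yyyyRS => yyyyRSS => yyyyySS => yyyyyyS => yyyyyyy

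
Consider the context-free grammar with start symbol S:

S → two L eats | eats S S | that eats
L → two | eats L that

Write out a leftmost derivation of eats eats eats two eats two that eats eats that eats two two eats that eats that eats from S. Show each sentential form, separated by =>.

S => eats S S => eats eats S S S => eats eats eats S S S S => eats eats eats two L eats S S S => eats eats eats two eats L that eats S S S => eats eats eats two eats two that eats S S S => eats eats eats two eats two that eats eats S S S S => eats eats eats two eats two that eats eats that eats S S S => eats eats eats two eats two that eats eats that eats two L eats S S => eats eats eats two eats two that eats eats that eats two two eats S S => eats eats eats two eats two that eats eats that eats two two eats that eats S => eats eats eats two eats two that eats eats that eats two two eats that eats that eats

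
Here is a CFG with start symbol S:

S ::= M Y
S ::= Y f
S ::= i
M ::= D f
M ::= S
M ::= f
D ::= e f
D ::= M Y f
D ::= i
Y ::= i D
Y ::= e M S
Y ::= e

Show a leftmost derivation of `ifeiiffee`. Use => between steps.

S=>MY=>SY=>MYY=>SYY=>YfYY=>iDfYY=>iMYffYY=>ifYffYY=>ifeMSffYY=>ifeSSffYY=>ifeiSffYY=>ifeiiffYY=>ifeiiffeY=>ifeiiffee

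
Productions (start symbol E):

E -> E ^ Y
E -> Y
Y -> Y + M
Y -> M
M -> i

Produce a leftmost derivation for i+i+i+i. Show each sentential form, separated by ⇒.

E ⇒ Y ⇒ Y+M ⇒ Y+M+M ⇒ Y+M+M+M ⇒ M+M+M+M ⇒ i+M+M+M ⇒ i+i+M+M ⇒ i+i+i+M ⇒ i+i+i+i

E ⇒ Y   [E -> Y]
Y ⇒ Y+M   [Y -> Y + M]
Y+M ⇒ Y+M+M   [Y -> Y + M]
Y+M+M ⇒ Y+M+M+M   [Y -> Y + M]
Y+M+M+M ⇒ M+M+M+M   [Y -> M]
M+M+M+M ⇒ i+M+M+M   [M -> i]
i+M+M+M ⇒ i+i+M+M   [M -> i]
i+i+M+M ⇒ i+i+i+M   [M -> i]
i+i+i+M ⇒ i+i+i+i   [M -> i]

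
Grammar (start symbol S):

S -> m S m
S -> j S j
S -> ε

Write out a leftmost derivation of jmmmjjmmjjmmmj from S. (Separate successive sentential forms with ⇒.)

S ⇒ jSj   [S -> j S j]
jSj ⇒ jmSmj   [S -> m S m]
jmSmj ⇒ jmmSmmj   [S -> m S m]
jmmSmmj ⇒ jmmmSmmmj   [S -> m S m]
jmmmSmmmj ⇒ jmmmjSjmmmj   [S -> j S j]
jmmmjSjmmmj ⇒ jmmmjjSjjmmmj   [S -> j S j]
jmmmjjSjjmmmj ⇒ jmmmjjmSmjjmmmj   [S -> m S m]
jmmmjjmSmjjmmmj ⇒ jmmmjjmmjjmmmj   [S -> ε]

S ⇒ jSj ⇒ jmSmj ⇒ jmmSmmj ⇒ jmmmSmmmj ⇒ jmmmjSjmmmj ⇒ jmmmjjSjjmmmj ⇒ jmmmjjmSmjjmmmj ⇒ jmmmjjmmjjmmmj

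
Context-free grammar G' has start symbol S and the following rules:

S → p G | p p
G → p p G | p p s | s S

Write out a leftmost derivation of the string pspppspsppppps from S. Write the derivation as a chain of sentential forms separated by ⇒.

S⇒pG⇒psS⇒pspG⇒pspppG⇒pspppsS⇒pspppspG⇒pspppspsS⇒pspppspspG⇒pspppspspppG⇒pspppspsppppps

S ⇒ pG   [S → p G]
pG ⇒ psS   [G → s S]
psS ⇒ pspG   [S → p G]
pspG ⇒ pspppG   [G → p p G]
pspppG ⇒ pspppsS   [G → s S]
pspppsS ⇒ pspppspG   [S → p G]
pspppspG ⇒ pspppspsS   [G → s S]
pspppspsS ⇒ pspppspspG   [S → p G]
pspppspspG ⇒ pspppspspppG   [G → p p G]
pspppspspppG ⇒ pspppspsppppps   [G → p p s]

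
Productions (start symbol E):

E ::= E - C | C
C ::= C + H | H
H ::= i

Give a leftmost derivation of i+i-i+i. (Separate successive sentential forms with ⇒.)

E ⇒ E-C ⇒ C-C ⇒ C+H-C ⇒ H+H-C ⇒ i+H-C ⇒ i+i-C ⇒ i+i-C+H ⇒ i+i-H+H ⇒ i+i-i+H ⇒ i+i-i+i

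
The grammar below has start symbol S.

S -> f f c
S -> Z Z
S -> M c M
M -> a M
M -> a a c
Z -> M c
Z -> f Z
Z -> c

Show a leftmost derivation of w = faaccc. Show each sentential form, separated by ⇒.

S⇒ZZ⇒fZZ⇒fMcZ⇒faaccZ⇒faaccc

S ⇒ ZZ   [S -> Z Z]
ZZ ⇒ fZZ   [Z -> f Z]
fZZ ⇒ fMcZ   [Z -> M c]
fMcZ ⇒ faaccZ   [M -> a a c]
faaccZ ⇒ faaccc   [Z -> c]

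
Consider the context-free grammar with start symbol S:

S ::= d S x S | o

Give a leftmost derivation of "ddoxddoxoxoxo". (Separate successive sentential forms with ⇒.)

S⇒dSxS⇒ddSxSxS⇒ddoxSxS⇒ddoxdSxSxS⇒ddoxddSxSxSxS⇒ddoxddoxSxSxS⇒ddoxddoxoxSxS⇒ddoxddoxoxoxS⇒ddoxddoxoxoxo

S ⇒ dSxS   [S ::= d S x S]
dSxS ⇒ ddSxSxS   [S ::= d S x S]
ddSxSxS ⇒ ddoxSxS   [S ::= o]
ddoxSxS ⇒ ddoxdSxSxS   [S ::= d S x S]
ddoxdSxSxS ⇒ ddoxddSxSxSxS   [S ::= d S x S]
ddoxddSxSxSxS ⇒ ddoxddoxSxSxS   [S ::= o]
ddoxddoxSxSxS ⇒ ddoxddoxoxSxS   [S ::= o]
ddoxddoxoxSxS ⇒ ddoxddoxoxoxS   [S ::= o]
ddoxddoxoxoxS ⇒ ddoxddoxoxoxo   [S ::= o]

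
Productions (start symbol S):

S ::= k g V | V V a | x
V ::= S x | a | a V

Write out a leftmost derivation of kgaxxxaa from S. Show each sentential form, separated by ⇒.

S ⇒ VVa ⇒ SxVa ⇒ kgVxVa ⇒ kgaVxVa ⇒ kgaSxxVa ⇒ kgaxxxVa ⇒ kgaxxxaa

S ⇒ VVa   [S ::= V V a]
VVa ⇒ SxVa   [V ::= S x]
SxVa ⇒ kgVxVa   [S ::= k g V]
kgVxVa ⇒ kgaVxVa   [V ::= a V]
kgaVxVa ⇒ kgaSxxVa   [V ::= S x]
kgaSxxVa ⇒ kgaxxxVa   [S ::= x]
kgaxxxVa ⇒ kgaxxxaa   [V ::= a]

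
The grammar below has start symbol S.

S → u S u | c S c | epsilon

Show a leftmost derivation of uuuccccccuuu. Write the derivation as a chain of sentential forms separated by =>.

S => uSu   [S → u S u]
uSu => uuSuu   [S → u S u]
uuSuu => uuuSuuu   [S → u S u]
uuuSuuu => uuucScuuu   [S → c S c]
uuucScuuu => uuuccSccuuu   [S → c S c]
uuuccSccuuu => uuucccScccuuu   [S → c S c]
uuucccScccuuu => uuuccccccuuu   [S → epsilon]

S => uSu => uuSuu => uuuSuuu => uuucScuuu => uuuccSccuuu => uuucccScccuuu => uuuccccccuuu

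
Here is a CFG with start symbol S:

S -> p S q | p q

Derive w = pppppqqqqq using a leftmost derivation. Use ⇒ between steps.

S ⇒ pSq ⇒ ppSqq ⇒ pppSqqq ⇒ ppppSqqqq ⇒ pppppqqqqq

S ⇒ pSq   [S -> p S q]
pSq ⇒ ppSqq   [S -> p S q]
ppSqq ⇒ pppSqqq   [S -> p S q]
pppSqqq ⇒ ppppSqqqq   [S -> p S q]
ppppSqqqq ⇒ pppppqqqqq   [S -> p q]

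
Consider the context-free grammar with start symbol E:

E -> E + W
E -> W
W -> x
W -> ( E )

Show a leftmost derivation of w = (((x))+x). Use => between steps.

E=>W=>(E)=>(E+W)=>(W+W)=>((E)+W)=>((W)+W)=>(((E))+W)=>(((W))+W)=>(((x))+W)=>(((x))+x)

E => W   [E -> W]
W => (E)   [W -> ( E )]
(E) => (E+W)   [E -> E + W]
(E+W) => (W+W)   [E -> W]
(W+W) => ((E)+W)   [W -> ( E )]
((E)+W) => ((W)+W)   [E -> W]
((W)+W) => (((E))+W)   [W -> ( E )]
(((E))+W) => (((W))+W)   [E -> W]
(((W))+W) => (((x))+W)   [W -> x]
(((x))+W) => (((x))+x)   [W -> x]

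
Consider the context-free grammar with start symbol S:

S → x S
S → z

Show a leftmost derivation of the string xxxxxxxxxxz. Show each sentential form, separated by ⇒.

S ⇒ xS ⇒ xxS ⇒ xxxS ⇒ xxxxS ⇒ xxxxxS ⇒ xxxxxxS ⇒ xxxxxxxS ⇒ xxxxxxxxS ⇒ xxxxxxxxxS ⇒ xxxxxxxxxxS ⇒ xxxxxxxxxxz

S ⇒ xS   [S → x S]
xS ⇒ xxS   [S → x S]
xxS ⇒ xxxS   [S → x S]
xxxS ⇒ xxxxS   [S → x S]
xxxxS ⇒ xxxxxS   [S → x S]
xxxxxS ⇒ xxxxxxS   [S → x S]
xxxxxxS ⇒ xxxxxxxS   [S → x S]
xxxxxxxS ⇒ xxxxxxxxS   [S → x S]
xxxxxxxxS ⇒ xxxxxxxxxS   [S → x S]
xxxxxxxxxS ⇒ xxxxxxxxxxS   [S → x S]
xxxxxxxxxxS ⇒ xxxxxxxxxxz   [S → z]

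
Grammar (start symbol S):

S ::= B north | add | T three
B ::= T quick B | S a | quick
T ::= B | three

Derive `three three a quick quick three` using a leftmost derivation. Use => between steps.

S => T three => B three => T quick B three => B quick B three => S a quick B three => T three a quick B three => three three a quick B three => three three a quick quick three

S => T three   [S ::= T three]
T three => B three   [T ::= B]
B three => T quick B three   [B ::= T quick B]
T quick B three => B quick B three   [T ::= B]
B quick B three => S a quick B three   [B ::= S a]
S a quick B three => T three a quick B three   [S ::= T three]
T three a quick B three => three three a quick B three   [T ::= three]
three three a quick B three => three three a quick quick three   [B ::= quick]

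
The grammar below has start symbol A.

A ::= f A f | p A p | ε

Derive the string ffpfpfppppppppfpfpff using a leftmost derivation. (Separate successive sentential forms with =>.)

A => fAf => ffAff => ffpApff => ffpfAfpff => ffpfpApfpff => ffpfpfAfpfpff => ffpfpfpApfpfpff => ffpfpfppAppfpfpff => ffpfpfpppApppfpfpff => ffpfpfppppAppppfpfpff => ffpfpfppppppppfpfpff

A => fAf   [A ::= f A f]
fAf => ffAff   [A ::= f A f]
ffAff => ffpApff   [A ::= p A p]
ffpApff => ffpfAfpff   [A ::= f A f]
ffpfAfpff => ffpfpApfpff   [A ::= p A p]
ffpfpApfpff => ffpfpfAfpfpff   [A ::= f A f]
ffpfpfAfpfpff => ffpfpfpApfpfpff   [A ::= p A p]
ffpfpfpApfpfpff => ffpfpfppAppfpfpff   [A ::= p A p]
ffpfpfppAppfpfpff => ffpfpfpppApppfpfpff   [A ::= p A p]
ffpfpfpppApppfpfpff => ffpfpfppppAppppfpfpff   [A ::= p A p]
ffpfpfppppAppppfpfpff => ffpfpfppppppppfpfpff   [A ::= ε]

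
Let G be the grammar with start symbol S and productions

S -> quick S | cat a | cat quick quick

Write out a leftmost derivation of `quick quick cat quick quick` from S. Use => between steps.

S => quick S => quick quick S => quick quick cat quick quick

S => quick S   [S -> quick S]
quick S => quick quick S   [S -> quick S]
quick quick S => quick quick cat quick quick   [S -> cat quick quick]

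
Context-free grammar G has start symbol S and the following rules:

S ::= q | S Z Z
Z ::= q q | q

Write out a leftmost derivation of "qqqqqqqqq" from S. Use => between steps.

S => SZZ   [S ::= S Z Z]
SZZ => SZZZZ   [S ::= S Z Z]
SZZZZ => SZZZZZZ   [S ::= S Z Z]
SZZZZZZ => qZZZZZZ   [S ::= q]
qZZZZZZ => qqZZZZZ   [Z ::= q]
qqZZZZZ => qqqZZZZ   [Z ::= q]
qqqZZZZ => qqqqqZZZ   [Z ::= q q]
qqqqqZZZ => qqqqqqZZ   [Z ::= q]
qqqqqqZZ => qqqqqqqqZ   [Z ::= q q]
qqqqqqqqZ => qqqqqqqqq   [Z ::= q]

S=>SZZ=>SZZZZ=>SZZZZZZ=>qZZZZZZ=>qqZZZZZ=>qqqZZZZ=>qqqqqZZZ=>qqqqqqZZ=>qqqqqqqqZ=>qqqqqqqqq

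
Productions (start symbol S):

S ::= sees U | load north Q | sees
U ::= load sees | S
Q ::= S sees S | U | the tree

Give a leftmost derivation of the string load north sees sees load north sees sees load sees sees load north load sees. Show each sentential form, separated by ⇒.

S ⇒ load north Q ⇒ load north S sees S ⇒ load north sees sees S ⇒ load north sees sees load north Q ⇒ load north sees sees load north S sees S ⇒ load north sees sees load north sees U sees S ⇒ load north sees sees load north sees S sees S ⇒ load north sees sees load north sees sees U sees S ⇒ load north sees sees load north sees sees load sees sees S ⇒ load north sees sees load north sees sees load sees sees load north Q ⇒ load north sees sees load north sees sees load sees sees load north U ⇒ load north sees sees load north sees sees load sees sees load north load sees

S ⇒ load north Q   [S ::= load north Q]
load north Q ⇒ load north S sees S   [Q ::= S sees S]
load north S sees S ⇒ load north sees sees S   [S ::= sees]
load north sees sees S ⇒ load north sees sees load north Q   [S ::= load north Q]
load north sees sees load north Q ⇒ load north sees sees load north S sees S   [Q ::= S sees S]
load north sees sees load north S sees S ⇒ load north sees sees load north sees U sees S   [S ::= sees U]
load north sees sees load north sees U sees S ⇒ load north sees sees load north sees S sees S   [U ::= S]
load north sees sees load north sees S sees S ⇒ load north sees sees load north sees sees U sees S   [S ::= sees U]
load north sees sees load north sees sees U sees S ⇒ load north sees sees load north sees sees load sees sees S   [U ::= load sees]
load north sees sees load north sees sees load sees sees S ⇒ load north sees sees load north sees sees load sees sees load north Q   [S ::= load north Q]
load north sees sees load north sees sees load sees sees load north Q ⇒ load north sees sees load north sees sees load sees sees load north U   [Q ::= U]
load north sees sees load north sees sees load sees sees load north U ⇒ load north sees sees load north sees sees load sees sees load north load sees   [U ::= load sees]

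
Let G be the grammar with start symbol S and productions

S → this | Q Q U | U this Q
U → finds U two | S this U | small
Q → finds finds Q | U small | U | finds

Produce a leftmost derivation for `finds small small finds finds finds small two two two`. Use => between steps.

S => Q Q U   [S → Q Q U]
Q Q U => finds Q U   [Q → finds]
finds Q U => finds U small U   [Q → U small]
finds U small U => finds small small U   [U → small]
finds small small U => finds small small finds U two   [U → finds U two]
finds small small finds U two => finds small small finds finds U two two   [U → finds U two]
finds small small finds finds U two two => finds small small finds finds finds U two two two   [U → finds U two]
finds small small finds finds finds U two two two => finds small small finds finds finds small two two two   [U → small]

S => Q Q U => finds Q U => finds U small U => finds small small U => finds small small finds U two => finds small small finds finds U two two => finds small small finds finds finds U two two two => finds small small finds finds finds small two two two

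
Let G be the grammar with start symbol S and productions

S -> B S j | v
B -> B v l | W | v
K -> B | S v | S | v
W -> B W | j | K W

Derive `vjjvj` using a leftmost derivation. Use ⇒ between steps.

S ⇒ BSj ⇒ WSj ⇒ BWSj ⇒ WWSj ⇒ BWWSj ⇒ vWWSj ⇒ vjWSj ⇒ vjjSj ⇒ vjjvj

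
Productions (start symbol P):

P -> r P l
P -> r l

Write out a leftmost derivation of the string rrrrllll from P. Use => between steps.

P=>rPl=>rrPll=>rrrPlll=>rrrrllll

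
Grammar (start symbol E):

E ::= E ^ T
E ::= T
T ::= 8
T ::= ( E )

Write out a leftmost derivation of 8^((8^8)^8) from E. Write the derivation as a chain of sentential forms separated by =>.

E=>E^T=>T^T=>8^T=>8^(E)=>8^(E^T)=>8^(T^T)=>8^((E)^T)=>8^((E^T)^T)=>8^((T^T)^T)=>8^((8^T)^T)=>8^((8^8)^T)=>8^((8^8)^8)

E => E^T   [E ::= E ^ T]
E^T => T^T   [E ::= T]
T^T => 8^T   [T ::= 8]
8^T => 8^(E)   [T ::= ( E )]
8^(E) => 8^(E^T)   [E ::= E ^ T]
8^(E^T) => 8^(T^T)   [E ::= T]
8^(T^T) => 8^((E)^T)   [T ::= ( E )]
8^((E)^T) => 8^((E^T)^T)   [E ::= E ^ T]
8^((E^T)^T) => 8^((T^T)^T)   [E ::= T]
8^((T^T)^T) => 8^((8^T)^T)   [T ::= 8]
8^((8^T)^T) => 8^((8^8)^T)   [T ::= 8]
8^((8^8)^T) => 8^((8^8)^8)   [T ::= 8]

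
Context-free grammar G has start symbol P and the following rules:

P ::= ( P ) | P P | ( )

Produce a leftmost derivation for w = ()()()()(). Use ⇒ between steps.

P ⇒ PP   [P ::= P P]
PP ⇒ PPP   [P ::= P P]
PPP ⇒ PPPP   [P ::= P P]
PPPP ⇒ PPPPP   [P ::= P P]
PPPPP ⇒ ()PPPP   [P ::= ( )]
()PPPP ⇒ ()()PPP   [P ::= ( )]
()()PPP ⇒ ()()()PP   [P ::= ( )]
()()()PP ⇒ ()()()()P   [P ::= ( )]
()()()()P ⇒ ()()()()()   [P ::= ( )]

P⇒PP⇒PPP⇒PPPP⇒PPPPP⇒()PPPP⇒()()PPP⇒()()()PP⇒()()()()P⇒()()()()()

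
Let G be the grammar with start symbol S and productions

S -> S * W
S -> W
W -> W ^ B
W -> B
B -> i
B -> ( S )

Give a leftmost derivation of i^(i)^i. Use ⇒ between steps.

S ⇒ W ⇒ W^B ⇒ W^B^B ⇒ B^B^B ⇒ i^B^B ⇒ i^(S)^B ⇒ i^(W)^B ⇒ i^(B)^B ⇒ i^(i)^B ⇒ i^(i)^i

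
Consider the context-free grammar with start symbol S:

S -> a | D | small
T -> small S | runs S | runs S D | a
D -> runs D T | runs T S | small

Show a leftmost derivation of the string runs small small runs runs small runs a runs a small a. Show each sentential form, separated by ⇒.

S ⇒ D   [S -> D]
D ⇒ runs D T   [D -> runs D T]
runs D T ⇒ runs small T   [D -> small]
runs small T ⇒ runs small small S   [T -> small S]
runs small small S ⇒ runs small small D   [S -> D]
runs small small D ⇒ runs small small runs D T   [D -> runs D T]
runs small small runs D T ⇒ runs small small runs runs D T T   [D -> runs D T]
runs small small runs runs D T T ⇒ runs small small runs runs small T T   [D -> small]
runs small small runs runs small T T ⇒ runs small small runs runs small runs S D T   [T -> runs S D]
runs small small runs runs small runs S D T ⇒ runs small small runs runs small runs a D T   [S -> a]
runs small small runs runs small runs a D T ⇒ runs small small runs runs small runs a runs T S T   [D -> runs T S]
runs small small runs runs small runs a runs T S T ⇒ runs small small runs runs small runs a runs a S T   [T -> a]
runs small small runs runs small runs a runs a S T ⇒ runs small small runs runs small runs a runs a small T   [S -> small]
runs small small runs runs small runs a runs a small T ⇒ runs small small runs runs small runs a runs a small a   [T -> a]

S ⇒ D ⇒ runs D T ⇒ runs small T ⇒ runs small small S ⇒ runs small small D ⇒ runs small small runs D T ⇒ runs small small runs runs D T T ⇒ runs small small runs runs small T T ⇒ runs small small runs runs small runs S D T ⇒ runs small small runs runs small runs a D T ⇒ runs small small runs runs small runs a runs T S T ⇒ runs small small runs runs small runs a runs a S T ⇒ runs small small runs runs small runs a runs a small T ⇒ runs small small runs runs small runs a runs a small a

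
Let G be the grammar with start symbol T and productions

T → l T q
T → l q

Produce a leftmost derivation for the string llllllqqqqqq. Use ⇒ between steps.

T ⇒ lTq ⇒ llTqq ⇒ lllTqqq ⇒ llllTqqqq ⇒ lllllTqqqqq ⇒ llllllqqqqqq

T ⇒ lTq   [T → l T q]
lTq ⇒ llTqq   [T → l T q]
llTqq ⇒ lllTqqq   [T → l T q]
lllTqqq ⇒ llllTqqqq   [T → l T q]
llllTqqqq ⇒ lllllTqqqqq   [T → l T q]
lllllTqqqqq ⇒ llllllqqqqqq   [T → l q]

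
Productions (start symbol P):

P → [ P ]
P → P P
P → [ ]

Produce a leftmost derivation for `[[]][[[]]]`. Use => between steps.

P => PP => [P]P => [[]]P => [[]][P] => [[]][[P]] => [[]][[[]]]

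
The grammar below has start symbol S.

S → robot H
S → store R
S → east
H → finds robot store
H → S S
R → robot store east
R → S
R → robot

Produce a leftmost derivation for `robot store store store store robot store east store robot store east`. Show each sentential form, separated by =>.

S => robot H => robot S S => robot store R S => robot store S S => robot store store R S => robot store store S S => robot store store store R S => robot store store store S S => robot store store store store R S => robot store store store store robot store east S => robot store store store store robot store east store R => robot store store store store robot store east store robot store east

S => robot H   [S → robot H]
robot H => robot S S   [H → S S]
robot S S => robot store R S   [S → store R]
robot store R S => robot store S S   [R → S]
robot store S S => robot store store R S   [S → store R]
robot store store R S => robot store store S S   [R → S]
robot store store S S => robot store store store R S   [S → store R]
robot store store store R S => robot store store store S S   [R → S]
robot store store store S S => robot store store store store R S   [S → store R]
robot store store store store R S => robot store store store store robot store east S   [R → robot store east]
robot store store store store robot store east S => robot store store store store robot store east store R   [S → store R]
robot store store store store robot store east store R => robot store store store store robot store east store robot store east   [R → robot store east]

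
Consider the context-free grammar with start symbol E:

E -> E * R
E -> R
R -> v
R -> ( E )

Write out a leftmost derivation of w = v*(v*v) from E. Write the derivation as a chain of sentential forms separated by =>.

E=>E*R=>R*R=>v*R=>v*(E)=>v*(E*R)=>v*(R*R)=>v*(v*R)=>v*(v*v)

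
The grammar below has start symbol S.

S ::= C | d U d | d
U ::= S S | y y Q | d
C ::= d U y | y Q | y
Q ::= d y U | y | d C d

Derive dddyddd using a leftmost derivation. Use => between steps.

S=>dUd=>dSSd=>ddSd=>dddUdd=>dddSSdd=>dddCSdd=>dddySdd=>dddyddd

S => dUd   [S ::= d U d]
dUd => dSSd   [U ::= S S]
dSSd => ddSd   [S ::= d]
ddSd => dddUdd   [S ::= d U d]
dddUdd => dddSSdd   [U ::= S S]
dddSSdd => dddCSdd   [S ::= C]
dddCSdd => dddySdd   [C ::= y]
dddySdd => dddyddd   [S ::= d]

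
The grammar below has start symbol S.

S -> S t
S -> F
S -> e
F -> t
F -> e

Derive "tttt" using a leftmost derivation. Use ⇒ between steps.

S ⇒ St   [S -> S t]
St ⇒ Stt   [S -> S t]
Stt ⇒ Sttt   [S -> S t]
Sttt ⇒ Fttt   [S -> F]
Fttt ⇒ tttt   [F -> t]

S ⇒ St ⇒ Stt ⇒ Sttt ⇒ Fttt ⇒ tttt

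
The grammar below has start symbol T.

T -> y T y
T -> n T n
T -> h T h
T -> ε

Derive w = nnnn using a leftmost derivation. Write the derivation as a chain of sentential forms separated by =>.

T => nTn   [T -> n T n]
nTn => nnTnn   [T -> n T n]
nnTnn => nnnn   [T -> ε]

T => nTn => nnTnn => nnnn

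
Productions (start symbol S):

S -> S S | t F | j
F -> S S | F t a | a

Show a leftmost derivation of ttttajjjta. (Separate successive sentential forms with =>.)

S => tF   [S -> t F]
tF => tFta   [F -> F t a]
tFta => tSSta   [F -> S S]
tSSta => ttFSta   [S -> t F]
ttFSta => ttSSSta   [F -> S S]
ttSSSta => tttFSSta   [S -> t F]
tttFSSta => tttSSSSta   [F -> S S]
tttSSSSta => ttttFSSSta   [S -> t F]
ttttFSSSta => ttttaSSSta   [F -> a]
ttttaSSSta => ttttajSSta   [S -> j]
ttttajSSta => ttttajjSta   [S -> j]
ttttajjSta => ttttajjjta   [S -> j]

S => tF => tFta => tSSta => ttFSta => ttSSSta => tttFSSta => tttSSSSta => ttttFSSSta => ttttaSSSta => ttttajSSta => ttttajjSta => ttttajjjta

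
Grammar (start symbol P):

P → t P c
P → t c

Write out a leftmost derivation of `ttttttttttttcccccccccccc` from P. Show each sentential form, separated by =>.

P=>tPc=>ttPcc=>tttPccc=>ttttPcccc=>tttttPccccc=>ttttttPcccccc=>tttttttPccccccc=>ttttttttPcccccccc=>tttttttttPccccccccc=>ttttttttttPcccccccccc=>tttttttttttPccccccccccc=>ttttttttttttcccccccccccc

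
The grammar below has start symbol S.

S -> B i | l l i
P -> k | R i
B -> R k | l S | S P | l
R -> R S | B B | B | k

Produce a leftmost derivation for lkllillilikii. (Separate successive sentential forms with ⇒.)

S⇒Bi⇒lSi⇒lBii⇒lRkii⇒lRSkii⇒lRSSkii⇒lRSSSkii⇒lkSSSkii⇒lklliSSkii⇒lkllilliSkii⇒lkllilliBikii⇒lkllillilikii

S ⇒ Bi   [S -> B i]
Bi ⇒ lSi   [B -> l S]
lSi ⇒ lBii   [S -> B i]
lBii ⇒ lRkii   [B -> R k]
lRkii ⇒ lRSkii   [R -> R S]
lRSkii ⇒ lRSSkii   [R -> R S]
lRSSkii ⇒ lRSSSkii   [R -> R S]
lRSSSkii ⇒ lkSSSkii   [R -> k]
lkSSSkii ⇒ lklliSSkii   [S -> l l i]
lklliSSkii ⇒ lkllilliSkii   [S -> l l i]
lkllilliSkii ⇒ lkllilliBikii   [S -> B i]
lkllilliBikii ⇒ lkllillilikii   [B -> l]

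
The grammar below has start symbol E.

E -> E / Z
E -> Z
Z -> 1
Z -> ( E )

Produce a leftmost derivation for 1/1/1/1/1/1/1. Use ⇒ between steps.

E ⇒ E/Z ⇒ E/Z/Z ⇒ E/Z/Z/Z ⇒ E/Z/Z/Z/Z ⇒ E/Z/Z/Z/Z/Z ⇒ E/Z/Z/Z/Z/Z/Z ⇒ Z/Z/Z/Z/Z/Z/Z ⇒ 1/Z/Z/Z/Z/Z/Z ⇒ 1/1/Z/Z/Z/Z/Z ⇒ 1/1/1/Z/Z/Z/Z ⇒ 1/1/1/1/Z/Z/Z ⇒ 1/1/1/1/1/Z/Z ⇒ 1/1/1/1/1/1/Z ⇒ 1/1/1/1/1/1/1

E ⇒ E/Z   [E -> E / Z]
E/Z ⇒ E/Z/Z   [E -> E / Z]
E/Z/Z ⇒ E/Z/Z/Z   [E -> E / Z]
E/Z/Z/Z ⇒ E/Z/Z/Z/Z   [E -> E / Z]
E/Z/Z/Z/Z ⇒ E/Z/Z/Z/Z/Z   [E -> E / Z]
E/Z/Z/Z/Z/Z ⇒ E/Z/Z/Z/Z/Z/Z   [E -> E / Z]
E/Z/Z/Z/Z/Z/Z ⇒ Z/Z/Z/Z/Z/Z/Z   [E -> Z]
Z/Z/Z/Z/Z/Z/Z ⇒ 1/Z/Z/Z/Z/Z/Z   [Z -> 1]
1/Z/Z/Z/Z/Z/Z ⇒ 1/1/Z/Z/Z/Z/Z   [Z -> 1]
1/1/Z/Z/Z/Z/Z ⇒ 1/1/1/Z/Z/Z/Z   [Z -> 1]
1/1/1/Z/Z/Z/Z ⇒ 1/1/1/1/Z/Z/Z   [Z -> 1]
1/1/1/1/Z/Z/Z ⇒ 1/1/1/1/1/Z/Z   [Z -> 1]
1/1/1/1/1/Z/Z ⇒ 1/1/1/1/1/1/Z   [Z -> 1]
1/1/1/1/1/1/Z ⇒ 1/1/1/1/1/1/1   [Z -> 1]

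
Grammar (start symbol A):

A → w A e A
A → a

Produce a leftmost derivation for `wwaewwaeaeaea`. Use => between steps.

A => wAeA   [A → w A e A]
wAeA => wwAeAeA   [A → w A e A]
wwAeAeA => wwaeAeA   [A → a]
wwaeAeA => wwaewAeAeA   [A → w A e A]
wwaewAeAeA => wwaewwAeAeAeA   [A → w A e A]
wwaewwAeAeAeA => wwaewwaeAeAeA   [A → a]
wwaewwaeAeAeA => wwaewwaeaeAeA   [A → a]
wwaewwaeaeAeA => wwaewwaeaeaeA   [A → a]
wwaewwaeaeaeA => wwaewwaeaeaea   [A → a]

A => wAeA => wwAeAeA => wwaeAeA => wwaewAeAeA => wwaewwAeAeAeA => wwaewwaeAeAeA => wwaewwaeaeAeA => wwaewwaeaeaeA => wwaewwaeaeaea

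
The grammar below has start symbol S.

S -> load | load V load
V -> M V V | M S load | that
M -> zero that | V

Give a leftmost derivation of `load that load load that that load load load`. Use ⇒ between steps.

S ⇒ load V load ⇒ load M S load load ⇒ load V S load load ⇒ load M V V S load load ⇒ load V V V S load load ⇒ load M S load V V S load load ⇒ load V S load V V S load load ⇒ load that S load V V S load load ⇒ load that load load V V S load load ⇒ load that load load that V S load load ⇒ load that load load that that S load load ⇒ load that load load that that load load load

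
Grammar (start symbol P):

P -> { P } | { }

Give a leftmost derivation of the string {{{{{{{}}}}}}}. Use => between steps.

P => {P} => {{P}} => {{{P}}} => {{{{P}}}} => {{{{{P}}}}} => {{{{{{P}}}}}} => {{{{{{{}}}}}}}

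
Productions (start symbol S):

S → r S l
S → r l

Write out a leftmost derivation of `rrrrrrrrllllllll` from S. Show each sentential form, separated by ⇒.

S ⇒ rSl   [S → r S l]
rSl ⇒ rrSll   [S → r S l]
rrSll ⇒ rrrSlll   [S → r S l]
rrrSlll ⇒ rrrrSllll   [S → r S l]
rrrrSllll ⇒ rrrrrSlllll   [S → r S l]
rrrrrSlllll ⇒ rrrrrrSllllll   [S → r S l]
rrrrrrSllllll ⇒ rrrrrrrSlllllll   [S → r S l]
rrrrrrrSlllllll ⇒ rrrrrrrrllllllll   [S → r l]

S ⇒ rSl ⇒ rrSll ⇒ rrrSlll ⇒ rrrrSllll ⇒ rrrrrSlllll ⇒ rrrrrrSllllll ⇒ rrrrrrrSlllllll ⇒ rrrrrrrrllllllll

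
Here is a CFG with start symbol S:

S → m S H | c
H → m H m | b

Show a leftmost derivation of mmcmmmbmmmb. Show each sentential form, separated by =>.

S => mSH => mmSHH => mmcHH => mmcmHmH => mmcmmHmmH => mmcmmmHmmmH => mmcmmmbmmmH => mmcmmmbmmmb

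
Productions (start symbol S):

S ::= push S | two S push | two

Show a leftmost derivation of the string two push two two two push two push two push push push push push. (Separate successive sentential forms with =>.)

S => two S push => two push S push => two push two S push push => two push two two S push push push => two push two two two S push push push push => two push two two two push S push push push push => two push two two two push two S push push push push push => two push two two two push two push S push push push push push => two push two two two push two push two push push push push push

S => two S push   [S ::= two S push]
two S push => two push S push   [S ::= push S]
two push S push => two push two S push push   [S ::= two S push]
two push two S push push => two push two two S push push push   [S ::= two S push]
two push two two S push push push => two push two two two S push push push push   [S ::= two S push]
two push two two two S push push push push => two push two two two push S push push push push   [S ::= push S]
two push two two two push S push push push push => two push two two two push two S push push push push push   [S ::= two S push]
two push two two two push two S push push push push push => two push two two two push two push S push push push push push   [S ::= push S]
two push two two two push two push S push push push push push => two push two two two push two push two push push push push push   [S ::= two]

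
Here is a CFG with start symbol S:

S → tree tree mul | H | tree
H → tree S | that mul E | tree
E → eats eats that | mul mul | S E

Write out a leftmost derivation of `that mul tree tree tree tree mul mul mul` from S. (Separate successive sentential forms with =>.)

S => H => that mul E => that mul S E => that mul tree E => that mul tree S E => that mul tree H E => that mul tree tree S E => that mul tree tree tree tree mul E => that mul tree tree tree tree mul mul mul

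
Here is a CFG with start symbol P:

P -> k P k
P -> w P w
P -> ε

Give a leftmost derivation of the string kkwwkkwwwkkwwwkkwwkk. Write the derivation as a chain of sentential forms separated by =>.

P=>kPk=>kkPkk=>kkwPwkk=>kkwwPwwkk=>kkwwkPkwwkk=>kkwwkkPkkwwkk=>kkwwkkwPwkkwwkk=>kkwwkkwwPwwkkwwkk=>kkwwkkwwwPwwwkkwwkk=>kkwwkkwwwkPkwwwkkwwkk=>kkwwkkwwwkkwwwkkwwkk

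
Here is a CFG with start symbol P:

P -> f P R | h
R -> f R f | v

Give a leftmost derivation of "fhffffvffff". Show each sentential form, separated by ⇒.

P ⇒ fPR   [P -> f P R]
fPR ⇒ fhR   [P -> h]
fhR ⇒ fhfRf   [R -> f R f]
fhfRf ⇒ fhffRff   [R -> f R f]
fhffRff ⇒ fhfffRfff   [R -> f R f]
fhfffRfff ⇒ fhffffRffff   [R -> f R f]
fhffffRffff ⇒ fhffffvffff   [R -> v]

P ⇒ fPR ⇒ fhR ⇒ fhfRf ⇒ fhffRff ⇒ fhfffRfff ⇒ fhffffRffff ⇒ fhffffvffff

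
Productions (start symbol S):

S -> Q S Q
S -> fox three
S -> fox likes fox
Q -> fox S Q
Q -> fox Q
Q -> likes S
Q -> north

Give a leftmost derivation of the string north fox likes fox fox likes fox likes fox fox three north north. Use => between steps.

S => Q S Q   [S -> Q S Q]
Q S Q => north S Q   [Q -> north]
north S Q => north fox likes fox Q   [S -> fox likes fox]
north fox likes fox Q => north fox likes fox fox S Q   [Q -> fox S Q]
north fox likes fox fox S Q => north fox likes fox fox Q S Q Q   [S -> Q S Q]
north fox likes fox fox Q S Q Q => north fox likes fox fox likes S S Q Q   [Q -> likes S]
north fox likes fox fox likes S S Q Q => north fox likes fox fox likes fox likes fox S Q Q   [S -> fox likes fox]
north fox likes fox fox likes fox likes fox S Q Q => north fox likes fox fox likes fox likes fox fox three Q Q   [S -> fox three]
north fox likes fox fox likes fox likes fox fox three Q Q => north fox likes fox fox likes fox likes fox fox three north Q   [Q -> north]
north fox likes fox fox likes fox likes fox fox three north Q => north fox likes fox fox likes fox likes fox fox three north north   [Q -> north]

S => Q S Q => north S Q => north fox likes fox Q => north fox likes fox fox S Q => north fox likes fox fox Q S Q Q => north fox likes fox fox likes S S Q Q => north fox likes fox fox likes fox likes fox S Q Q => north fox likes fox fox likes fox likes fox fox three Q Q => north fox likes fox fox likes fox likes fox fox three north Q => north fox likes fox fox likes fox likes fox fox three north north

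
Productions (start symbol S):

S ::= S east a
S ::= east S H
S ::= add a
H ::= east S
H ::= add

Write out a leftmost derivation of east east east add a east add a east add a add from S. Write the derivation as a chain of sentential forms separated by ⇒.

S ⇒ east S H ⇒ east east S H H ⇒ east east east S H H H ⇒ east east east add a H H H ⇒ east east east add a east S H H ⇒ east east east add a east add a H H ⇒ east east east add a east add a east S H ⇒ east east east add a east add a east add a H ⇒ east east east add a east add a east add a add

S ⇒ east S H   [S ::= east S H]
east S H ⇒ east east S H H   [S ::= east S H]
east east S H H ⇒ east east east S H H H   [S ::= east S H]
east east east S H H H ⇒ east east east add a H H H   [S ::= add a]
east east east add a H H H ⇒ east east east add a east S H H   [H ::= east S]
east east east add a east S H H ⇒ east east east add a east add a H H   [S ::= add a]
east east east add a east add a H H ⇒ east east east add a east add a east S H   [H ::= east S]
east east east add a east add a east S H ⇒ east east east add a east add a east add a H   [S ::= add a]
east east east add a east add a east add a H ⇒ east east east add a east add a east add a add   [H ::= add]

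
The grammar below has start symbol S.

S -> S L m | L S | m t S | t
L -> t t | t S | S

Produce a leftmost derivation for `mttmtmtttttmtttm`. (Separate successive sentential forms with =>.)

S => mtS   [S -> m t S]
mtS => mtSLm   [S -> S L m]
mtSLm => mtLSLm   [S -> L S]
mtLSLm => mttSSLm   [L -> t S]
mttSSLm => mttmtSSLm   [S -> m t S]
mttmtSSLm => mttmtSLmSLm   [S -> S L m]
mttmtSLmSLm => mttmtLSLmSLm   [S -> L S]
mttmtLSLmSLm => mttmtSSLmSLm   [L -> S]
mttmtSSLmSLm => mttmtmtSSLmSLm   [S -> m t S]
mttmtmtSSLmSLm => mttmtmttSLmSLm   [S -> t]
mttmtmttSLmSLm => mttmtmtttLmSLm   [S -> t]
mttmtmtttLmSLm => mttmtmtttttmSLm   [L -> t t]
mttmtmtttttmSLm => mttmtmtttttmtLm   [S -> t]
mttmtmtttttmtLm => mttmtmtttttmtttm   [L -> t t]

S=>mtS=>mtSLm=>mtLSLm=>mttSSLm=>mttmtSSLm=>mttmtSLmSLm=>mttmtLSLmSLm=>mttmtSSLmSLm=>mttmtmtSSLmSLm=>mttmtmttSLmSLm=>mttmtmtttLmSLm=>mttmtmtttttmSLm=>mttmtmtttttmtLm=>mttmtmtttttmtttm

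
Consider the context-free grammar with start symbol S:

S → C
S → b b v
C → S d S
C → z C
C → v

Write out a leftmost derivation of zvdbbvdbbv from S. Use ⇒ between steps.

S⇒C⇒SdS⇒CdS⇒SdSdS⇒CdSdS⇒zCdSdS⇒zvdSdS⇒zvdbbvdS⇒zvdbbvdbbv

S ⇒ C   [S → C]
C ⇒ SdS   [C → S d S]
SdS ⇒ CdS   [S → C]
CdS ⇒ SdSdS   [C → S d S]
SdSdS ⇒ CdSdS   [S → C]
CdSdS ⇒ zCdSdS   [C → z C]
zCdSdS ⇒ zvdSdS   [C → v]
zvdSdS ⇒ zvdbbvdS   [S → b b v]
zvdbbvdS ⇒ zvdbbvdbbv   [S → b b v]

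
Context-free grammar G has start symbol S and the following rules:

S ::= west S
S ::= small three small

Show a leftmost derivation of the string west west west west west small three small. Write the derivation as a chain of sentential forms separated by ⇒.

S ⇒ west S   [S ::= west S]
west S ⇒ west west S   [S ::= west S]
west west S ⇒ west west west S   [S ::= west S]
west west west S ⇒ west west west west S   [S ::= west S]
west west west west S ⇒ west west west west west S   [S ::= west S]
west west west west west S ⇒ west west west west west small three small   [S ::= small three small]

S ⇒ west S ⇒ west west S ⇒ west west west S ⇒ west west west west S ⇒ west west west west west S ⇒ west west west west west small three small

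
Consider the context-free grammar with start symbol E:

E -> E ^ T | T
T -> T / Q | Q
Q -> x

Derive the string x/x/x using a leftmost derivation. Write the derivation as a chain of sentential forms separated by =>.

E => T => T/Q => T/Q/Q => Q/Q/Q => x/Q/Q => x/x/Q => x/x/x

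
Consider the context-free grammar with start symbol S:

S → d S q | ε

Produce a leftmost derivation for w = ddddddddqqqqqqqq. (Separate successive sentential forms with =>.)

S => dSq   [S → d S q]
dSq => ddSqq   [S → d S q]
ddSqq => dddSqqq   [S → d S q]
dddSqqq => ddddSqqqq   [S → d S q]
ddddSqqqq => dddddSqqqqq   [S → d S q]
dddddSqqqqq => ddddddSqqqqqq   [S → d S q]
ddddddSqqqqqq => dddddddSqqqqqqq   [S → d S q]
dddddddSqqqqqqq => ddddddddSqqqqqqqq   [S → d S q]
ddddddddSqqqqqqqq => ddddddddqqqqqqqq   [S → ε]

S => dSq => ddSqq => dddSqqq => ddddSqqqq => dddddSqqqqq => ddddddSqqqqqq => dddddddSqqqqqqq => ddddddddSqqqqqqqq => ddddddddqqqqqqqq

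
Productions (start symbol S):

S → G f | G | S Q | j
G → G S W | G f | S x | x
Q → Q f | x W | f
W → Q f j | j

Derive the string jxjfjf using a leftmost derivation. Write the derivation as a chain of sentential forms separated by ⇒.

S⇒SQ⇒GQ⇒GSWQ⇒SxSWQ⇒jxSWQ⇒jxSQWQ⇒jxjQWQ⇒jxjfWQ⇒jxjfjQ⇒jxjfjf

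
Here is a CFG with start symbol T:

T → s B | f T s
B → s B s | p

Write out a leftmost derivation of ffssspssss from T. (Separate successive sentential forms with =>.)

T => fTs => ffTss => ffsBss => ffssBsss => ffsssBssss => ffssspssss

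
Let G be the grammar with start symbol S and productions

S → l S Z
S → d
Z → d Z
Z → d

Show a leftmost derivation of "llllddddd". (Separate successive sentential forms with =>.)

S => lSZ => llSZZ => lllSZZZ => llllSZZZZ => lllldZZZZ => llllddZZZ => lllldddZZ => llllddddZ => llllddddd

S => lSZ   [S → l S Z]
lSZ => llSZZ   [S → l S Z]
llSZZ => lllSZZZ   [S → l S Z]
lllSZZZ => llllSZZZZ   [S → l S Z]
llllSZZZZ => lllldZZZZ   [S → d]
lllldZZZZ => llllddZZZ   [Z → d]
llllddZZZ => lllldddZZ   [Z → d]
lllldddZZ => llllddddZ   [Z → d]
llllddddZ => llllddddd   [Z → d]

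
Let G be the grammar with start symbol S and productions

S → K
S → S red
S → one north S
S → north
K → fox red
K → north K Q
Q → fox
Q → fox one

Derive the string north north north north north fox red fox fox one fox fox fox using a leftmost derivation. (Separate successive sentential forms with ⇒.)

S ⇒ K   [S → K]
K ⇒ north K Q   [K → north K Q]
north K Q ⇒ north north K Q Q   [K → north K Q]
north north K Q Q ⇒ north north north K Q Q Q   [K → north K Q]
north north north K Q Q Q ⇒ north north north north K Q Q Q Q   [K → north K Q]
north north north north K Q Q Q Q ⇒ north north north north north K Q Q Q Q Q   [K → north K Q]
north north north north north K Q Q Q Q Q ⇒ north north north north north fox red Q Q Q Q Q   [K → fox red]
north north north north north fox red Q Q Q Q Q ⇒ north north north north north fox red fox Q Q Q Q   [Q → fox]
north north north north north fox red fox Q Q Q Q ⇒ north north north north north fox red fox fox one Q Q Q   [Q → fox one]
north north north north north fox red fox fox one Q Q Q ⇒ north north north north north fox red fox fox one fox Q Q   [Q → fox]
north north north north north fox red fox fox one fox Q Q ⇒ north north north north north fox red fox fox one fox fox Q   [Q → fox]
north north north north north fox red fox fox one fox fox Q ⇒ north north north north north fox red fox fox one fox fox fox   [Q → fox]

S ⇒ K ⇒ north K Q ⇒ north north K Q Q ⇒ north north north K Q Q Q ⇒ north north north north K Q Q Q Q ⇒ north north north north north K Q Q Q Q Q ⇒ north north north north north fox red Q Q Q Q Q ⇒ north north north north north fox red fox Q Q Q Q ⇒ north north north north north fox red fox fox one Q Q Q ⇒ north north north north north fox red fox fox one fox Q Q ⇒ north north north north north fox red fox fox one fox fox Q ⇒ north north north north north fox red fox fox one fox fox fox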